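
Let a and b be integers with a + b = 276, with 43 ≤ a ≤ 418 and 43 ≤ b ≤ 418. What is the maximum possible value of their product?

For a fixed sum, the product ab is largest when a and b are as close as possible.
Taking a = 138 and b = 138 (both in [43, 418]) gives ab = 19044.

19044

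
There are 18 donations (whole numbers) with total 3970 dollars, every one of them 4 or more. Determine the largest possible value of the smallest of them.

If every one of the 18 were at least 221, the total would be at least 18 × 221 = 3978 > 3970.
Achievable: 8 of them at 220 and 10 at 221 total 3970.

220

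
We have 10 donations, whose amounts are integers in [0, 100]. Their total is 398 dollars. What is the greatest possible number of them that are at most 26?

8

Each value at 26 or below falls at least 100 − 26 = 74 short of the ceiling 100.
The ceiling total is 10 × 100 = 1000, and we need 398, so at most ⌊(1000 − 398)/74⌋ = 8 can be that low.
k = 8 is achieved by 8 values at 26 and 2 at 100, total 408; lower one of the 100's by 10 (still > 26) to reach 398.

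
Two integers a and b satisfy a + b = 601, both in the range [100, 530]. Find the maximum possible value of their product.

For a fixed sum, the product ab is largest when a and b are as close as possible.
Taking a = 300 and b = 301 (both in [100, 530]) gives ab = 90300.

90300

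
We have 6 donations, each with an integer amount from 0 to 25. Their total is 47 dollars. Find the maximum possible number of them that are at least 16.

2

With k values at 16 or above and the rest at least 0, the sum is at least 0 + 16k.
Since the sum is 47, we need 16k ≤ 47, i.e. k ≤ 2.
k = 2 is achieved by 2 values at 16 and 4 at 0, total 32; add 15 to one value (staying below 16) to reach 47.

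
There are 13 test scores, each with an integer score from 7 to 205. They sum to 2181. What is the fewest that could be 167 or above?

If only k of them are at least 167, the other 13 − k are at most 166, so the total is at most k·205 + (13 − k)·166.
This must reach 2181, so k·205 + (13 − k)·166 ≥ 2181, giving k ≥ 1.
Exactly 1 works: 1 value at 205 and 12 at 166 total 2197; lower one of the high values by 16 (still ≥ 167) to hit 2181.

1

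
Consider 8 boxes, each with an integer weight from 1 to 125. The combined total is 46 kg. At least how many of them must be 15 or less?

If only k of them are at most 15, the other 8 − k are at least 16, so the total is at least (8 − k)·16 + k·1.
This is ≤ 46, so (8 − k)·16 + 1k ≤ 46, which gives k ≥ 6.
Exactly 6 works: 6 values at 1 and 2 at 16 total 38; raise one of the low values by 8 (still ≤ 15) to hit 46.

6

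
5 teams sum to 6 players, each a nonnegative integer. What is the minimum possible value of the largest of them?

The average is 6/5 > 1, so not all 5 can be 1 or less; the largest is ≥ 2.
Achievable: 1 of them at 2 and 4 at 1 total 6.

2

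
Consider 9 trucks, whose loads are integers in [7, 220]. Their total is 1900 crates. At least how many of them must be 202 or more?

If only k of them are at least 202, the other 9 − k are at most 201, so the total is at most k·220 + (9 − k)·201.
This must reach 1900, so k·220 + (9 − k)·201 ≥ 1900, giving k ≥ 5.
Exactly 5 works: 5 values at 220 and 4 at 201 total 1904; lower one of the high values by 4 (still ≥ 202) to hit 1900.

5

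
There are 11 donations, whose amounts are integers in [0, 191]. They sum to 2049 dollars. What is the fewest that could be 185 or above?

Suppose at most 11 − j of them reach 185; then j values are ≤ 184 and the rest ≤ 191.
The total is then ≤ 184·j + 191·(11 − j) = 2101 − 7j. For this to be ≥ 2049 we need j ≤ 7, so at least 11 − 7 = 4 must reach 185.
Exactly 4 works: 4 values at 191 and 7 at 184 total 2052; lower one of the high values by 3 (still ≥ 185) to hit 2049.

4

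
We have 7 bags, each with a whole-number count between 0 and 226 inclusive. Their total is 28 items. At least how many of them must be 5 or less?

3

Each value above 5 is at least 6, contributing at least 6 − 0 = 6 above the floor 0.
The sum exceeds the floor total 0 by 28, so at most ⌊28/6⌋ = 4 exceed 5, and at least 3 are ≤ 5.
Exactly 3 works: 3 values at 0 and 4 at 6 total 24; raise one of the low values by 4 (still ≤ 5) to hit 28.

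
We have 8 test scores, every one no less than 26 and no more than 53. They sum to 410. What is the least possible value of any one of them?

Minimizing one value means maximizing the remaining 7.
The other 7 contribute at most 7 × 53 = 371, leaving at least 410 − 371 = 39.
Since 39 ≥ 26, this is achievable: one at 39 and 7 at 53.

39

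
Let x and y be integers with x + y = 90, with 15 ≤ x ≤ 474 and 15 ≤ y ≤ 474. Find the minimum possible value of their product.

Since x + y is fixed, pushing one of them to its bound minimizes the product.
At the endpoint x = 15, y = 90 − 15 = 75, so xy = 15 × 75 = 1125.

1125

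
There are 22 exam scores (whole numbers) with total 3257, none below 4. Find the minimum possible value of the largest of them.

If every one of the 22 were at most 148, the total would be at most 22 × 148 = 3256 < 3257.
Achievable: 1 of them at 149 and 21 at 148 total 3257.

149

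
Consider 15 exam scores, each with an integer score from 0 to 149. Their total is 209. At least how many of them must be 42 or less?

11

If only k of them are at most 42, the other 15 − k are at least 43, so the total is at least (15 − k)·43 + k·0.
This is ≤ 209, so (15 − k)·43 + 0k ≤ 209, which gives k ≥ 11.
Exactly 11 works: 11 values at 0 and 4 at 43 total 172; raise one of the low values by 37 (still ≤ 42) to hit 209.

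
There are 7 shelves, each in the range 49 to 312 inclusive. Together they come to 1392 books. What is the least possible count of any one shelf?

49

To make one shelf as small as possible, make the other 6 as large as possible.
The other 6 can take up 6 × 312 = 1872 ≥ 1392 − 49, so one shelf can sit at its floor of 49.
Achievable: one at 49 and the other 6 totalling 1343, which fits since 6 × 49 ≤ 1343 ≤ 6 × 312.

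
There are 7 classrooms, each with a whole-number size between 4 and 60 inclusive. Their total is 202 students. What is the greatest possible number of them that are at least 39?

With k values at 39 or above and the rest at least 4, the sum is at least 28 + 35k.
Since the sum is 202, we need 35k ≤ 174, i.e. k ≤ 4.
k = 4 is achieved by 4 values at 39 and 3 at 4, total 168; add 34 to one value (staying below 39) to reach 202.

4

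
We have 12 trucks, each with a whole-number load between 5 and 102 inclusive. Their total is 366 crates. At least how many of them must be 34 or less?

2

Let j be the number exceeding 34. Then the total is ≥ 35·j + 5·(12 − j) = 60 + 30j.
So 30j ≤ 306 and j ≤ 10; hence at least 12 − 10 = 2 are ≤ 34.
Exactly 2 works: 2 values at 5 and 10 at 35 total 360; raise one of the low values by 6 (still ≤ 34) to hit 366.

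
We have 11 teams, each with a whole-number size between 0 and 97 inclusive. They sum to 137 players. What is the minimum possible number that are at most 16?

If only k of them are at most 16, the other 11 − k are at least 17, so the total is at least (11 − k)·17 + k·0.
This is ≤ 137, so (11 − k)·17 + 0k ≤ 137, which gives k ≥ 3.
Exactly 3 works: 3 values at 0 and 8 at 17 total 136; raise one of the low values by 1 (still ≤ 16) to hit 137.

3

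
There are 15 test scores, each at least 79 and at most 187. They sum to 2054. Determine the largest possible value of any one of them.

To make one score as large as possible, make the other 14 as small as possible.
The other 14 contribute at least 14 × 79 = 1106, leaving at most 2054 − 1106 = 948.
But each score is capped at 187, so the maximum is 187.
Achievable: one at 187 and the other 14 totalling 1867, which fits since 14 × 79 ≤ 1867 ≤ 14 × 187.

187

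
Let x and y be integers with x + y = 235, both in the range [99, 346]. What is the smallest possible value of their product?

Since x + y is fixed, pushing one of them to its bound minimizes the product.
At the endpoint x = 99, y = 235 − 99 = 136, so xy = 99 × 136 = 13464.

13464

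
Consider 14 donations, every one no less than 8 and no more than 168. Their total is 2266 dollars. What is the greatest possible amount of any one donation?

Maximizing one value means minimizing the remaining 13.
The other 13 contribute at least 13 × 8 = 104, leaving at most 2266 − 104 = 2162.
But each donation is capped at 168, so the maximum is 168.
Achievable: one at 168 and the other 13 totalling 2098, which fits since 13 × 8 ≤ 2098 ≤ 13 × 168.

168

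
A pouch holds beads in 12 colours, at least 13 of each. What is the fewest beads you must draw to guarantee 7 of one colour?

In the worst case you draw 6 of each of the 12 colours: 12 × 6 = 72.
One more forces 7 of some colour, so 72 + 1 = 73.

73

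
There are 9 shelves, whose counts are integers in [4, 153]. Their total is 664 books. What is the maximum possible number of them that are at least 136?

4

If k of the values are ≥ 136, the total is ≥ 136k + 4(9 − k).
Setting 136k + 4(9 − k) ≤ 664 gives 132k ≤ 628, so k ≤ 4.
k = 4 is achieved by 4 values at 136 and 5 at 4, total 564; add 100 to one value (staying below 136) to reach 664.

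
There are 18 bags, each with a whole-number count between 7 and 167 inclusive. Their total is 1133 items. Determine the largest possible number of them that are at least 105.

10

With k values at 105 or above and the rest at least 7, the sum is at least 126 + 98k.
Since the sum is 1133, we need 98k ≤ 1007, i.e. k ≤ 10.
k = 10 is achieved by 10 values at 105 and 8 at 7, total 1106; add 27 to one value (staying below 105) to reach 1133.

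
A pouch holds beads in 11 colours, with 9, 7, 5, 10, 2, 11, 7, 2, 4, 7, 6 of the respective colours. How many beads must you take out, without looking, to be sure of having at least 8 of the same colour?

62

In the worst case you take as many as possible of each colour without reaching 8: 7 + 7 + 5 + 7 + 2 + 7 + 7 + 2 + 4 + 7 + 6 = 61.
The next one must give 8 of some colour, so 61 + 1 = 62.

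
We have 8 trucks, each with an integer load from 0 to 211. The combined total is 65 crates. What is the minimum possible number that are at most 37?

7

If only k of them are at most 37, the other 8 − k are at least 38, so the total is at least (8 − k)·38 + k·0.
This is ≤ 65, so (8 − k)·38 + 0k ≤ 65, which gives k ≥ 7.
Exactly 7 works: 7 values at 0 and 1 at 38 total 38; raise one of the low values by 27 (still ≤ 37) to hit 65.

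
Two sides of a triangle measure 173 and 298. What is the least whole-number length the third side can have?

The third side must exceed |173 − 298| = 125.
The smallest integer above 125 is 126.

126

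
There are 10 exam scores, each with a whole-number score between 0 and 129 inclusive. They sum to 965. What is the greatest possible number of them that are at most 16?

Each value at 16 or below falls at least 129 − 16 = 113 short of the ceiling 129.
The ceiling total is 10 × 129 = 1290, and we need 965, so at most ⌊(1290 − 965)/113⌋ = 2 can be that low.
k = 2 is achieved by 2 values at 16 and 8 at 129, total 1064; lower one of the 129's by 99 (still > 16) to reach 965.

2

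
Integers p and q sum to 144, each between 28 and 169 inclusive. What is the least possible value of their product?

3248

For a fixed sum, pq is smallest when p and q are as far apart as possible.
The extreme feasible split is p = 28, q = 116, giving pq = 3248.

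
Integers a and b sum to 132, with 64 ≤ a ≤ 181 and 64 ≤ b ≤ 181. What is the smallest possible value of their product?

4352

ab = a(132 − a) is concave in a, so over [64, 68] it is minimized at an endpoint.
At the endpoint a = 64, b = 132 − 64 = 68, so ab = 64 × 68 = 4352.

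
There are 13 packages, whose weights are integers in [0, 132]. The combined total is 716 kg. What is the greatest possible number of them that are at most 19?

Suppose k of them are at most 19. Those contribute at most 19 each and the rest at most 132 each.
So the total is at most 19k + 132(13 − k) = 1716 − 113k. This must still be ≥ 716, so k ≤ 8.
k = 8 is achieved by 8 values at 19 and 5 at 132, total 812; lower one of the 132's by 96 (still > 19) to reach 716.

8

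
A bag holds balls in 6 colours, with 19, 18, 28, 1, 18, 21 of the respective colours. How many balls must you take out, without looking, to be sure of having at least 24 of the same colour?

In the worst case you take as many as possible of each colour without reaching 24: 19 + 18 + 23 + 1 + 18 + 21 = 100.
The next one must give 24 of some colour, so 100 + 1 = 101.

101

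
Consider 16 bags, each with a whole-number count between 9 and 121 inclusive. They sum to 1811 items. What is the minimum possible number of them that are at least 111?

Each value short of 111 is at most 110, costing at least 121 − 110 = 11 against the maximum total of 1936.
We can afford to lose at most 1936 − 1811 = 125, so at most ⌊125/11⌋ = 11 fall short, and at least 5 are ≥ 111.
Exactly 5 works: 5 values at 121 and 11 at 110 total 1815; lower one of the high values by 4 (still ≥ 111) to hit 1811.

5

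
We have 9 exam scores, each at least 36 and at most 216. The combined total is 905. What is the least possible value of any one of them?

To make one score as small as possible, make the other 8 as large as possible.
The other 8 can take up 8 × 216 = 1728 ≥ 905 − 36, so one score can sit at its floor of 36.
Achievable: one at 36 and the other 8 totalling 869, which fits since 8 × 36 ≤ 869 ≤ 8 × 216.

36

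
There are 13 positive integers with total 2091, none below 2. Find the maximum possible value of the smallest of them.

The average is 2091/13 < 161, so some value is ≤ 160.
Equality holds with 2 values of 160 and 11 values of 161.

160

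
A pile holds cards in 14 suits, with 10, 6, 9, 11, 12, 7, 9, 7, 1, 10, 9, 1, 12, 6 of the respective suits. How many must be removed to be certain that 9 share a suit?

In the worst case you take as many as possible of each suit without reaching 9: 8 + 6 + 8 + 8 + 8 + 7 + 8 + 7 + 1 + 8 + 8 + 1 + 8 + 6 = 92.
The next one must give 9 of some suit, so 92 + 1 = 93.

93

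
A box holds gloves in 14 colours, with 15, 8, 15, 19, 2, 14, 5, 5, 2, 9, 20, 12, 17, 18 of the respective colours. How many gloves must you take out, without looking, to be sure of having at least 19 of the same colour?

In the worst case you take as many as possible of each colour without reaching 19: 15 + 8 + 15 + 18 + 2 + 14 + 5 + 5 + 2 + 9 + 18 + 12 + 17 + 18 = 158.
The next one must give 19 of some colour, so 158 + 1 = 159.

159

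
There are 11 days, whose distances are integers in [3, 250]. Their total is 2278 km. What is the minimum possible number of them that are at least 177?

5

Suppose at most 11 − j of them reach 177; then j values are ≤ 176 and the rest ≤ 250.
The total is then ≤ 176·j + 250·(11 − j) = 2750 − 74j. For this to be ≥ 2278 we need j ≤ 6, so at least 11 − 6 = 5 must reach 177.
Exactly 5 works: 5 values at 250 and 6 at 176 total 2306; lower one of the high values by 28 (still ≥ 177) to hit 2278.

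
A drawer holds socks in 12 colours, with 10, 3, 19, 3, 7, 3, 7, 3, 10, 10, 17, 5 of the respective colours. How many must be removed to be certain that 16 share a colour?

92

In the worst case you take as many as possible of each colour without reaching 16: 10 + 3 + 15 + 3 + 7 + 3 + 7 + 3 + 10 + 10 + 15 + 5 = 91.
The next one must give 16 of some colour, so 91 + 1 = 92.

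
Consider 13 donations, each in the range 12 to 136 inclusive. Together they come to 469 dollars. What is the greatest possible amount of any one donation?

Maximizing one value means minimizing the remaining 12.
The other 12 contribute at least 12 × 12 = 144, leaving at most 469 − 144 = 325.
But each donation is capped at 136, so the maximum is 136.
Achievable: one at 136 and the other 12 totalling 333, which fits since 12 × 12 ≤ 333 ≤ 12 × 136.

136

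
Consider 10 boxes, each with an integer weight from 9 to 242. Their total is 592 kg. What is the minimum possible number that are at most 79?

Let j be the number exceeding 79. Then the total is ≥ 80·j + 9·(10 − j) = 90 + 71j.
So 71j ≤ 502 and j ≤ 7; hence at least 10 − 7 = 3 are ≤ 79.
Exactly 3 works: 3 values at 9 and 7 at 80 total 587; raise one of the low values by 5 (still ≤ 79) to hit 592.

3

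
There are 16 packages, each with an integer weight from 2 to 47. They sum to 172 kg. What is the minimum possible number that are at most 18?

8

Let j be the number exceeding 18. Then the total is ≥ 19·j + 2·(16 − j) = 32 + 17j.
So 17j ≤ 140 and j ≤ 8; hence at least 16 − 8 = 8 are ≤ 18.
Exactly 8 works: 8 values at 2 and 8 at 19 total 168; raise one of the low values by 4 (still ≤ 18) to hit 172.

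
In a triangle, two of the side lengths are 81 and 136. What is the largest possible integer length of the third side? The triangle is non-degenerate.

216

The third side must be less than 81 + 136 = 217.
The largest integer below 217 is 216.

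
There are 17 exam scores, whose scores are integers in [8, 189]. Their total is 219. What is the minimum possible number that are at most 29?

If only k of them are at most 29, the other 17 − k are at least 30, so the total is at least (17 − k)·30 + k·8.
This is ≤ 219, so (17 − k)·30 + 8k ≤ 219, which gives k ≥ 14.
Exactly 14 works: 14 values at 8 and 3 at 30 total 202; raise one of the low values by 17 (still ≤ 29) to hit 219.

14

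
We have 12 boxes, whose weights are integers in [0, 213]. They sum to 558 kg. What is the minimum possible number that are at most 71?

5

Each value above 71 is at least 72, contributing at least 72 − 0 = 72 above the floor 0.
The sum exceeds the floor total 0 by 558, so at most ⌊558/72⌋ = 7 exceed 71, and at least 5 are ≤ 71.
Exactly 5 works: 5 values at 0 and 7 at 72 total 504; raise one of the low values by 54 (still ≤ 71) to hit 558.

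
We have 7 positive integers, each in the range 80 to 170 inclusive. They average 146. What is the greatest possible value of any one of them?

170

Maximizing one value means minimizing the remaining 6.
The total is 7 × 146 = 1022.
The other 6 contribute at least 6 × 80 = 480, leaving at most 1022 − 480 = 542.
But each integer is capped at 170, so the maximum is 170.
Achievable: one at 170 and the other 6 totalling 852, which fits since 6 × 80 ≤ 852 ≤ 6 × 170.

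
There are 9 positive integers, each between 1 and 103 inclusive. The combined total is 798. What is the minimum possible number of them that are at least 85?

3

Suppose at most 9 − j of them reach 85; then j values are ≤ 84 and the rest ≤ 103.
The total is then ≤ 84·j + 103·(9 − j) = 927 − 19j. For this to be ≥ 798 we need j ≤ 6, so at least 9 − 6 = 3 must reach 85.
Exactly 3 works: 3 values at 103 and 6 at 84 total 813; lower one of the high values by 15 (still ≥ 85) to hit 798.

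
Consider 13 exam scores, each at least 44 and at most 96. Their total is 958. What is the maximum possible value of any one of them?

96

Maximizing one value means minimizing the remaining 12.
The other 12 contribute at least 12 × 44 = 528, leaving at most 958 − 528 = 430.
But each score is capped at 96, so the maximum is 96.
Achievable: one at 96 and the other 12 totalling 862, which fits since 12 × 44 ≤ 862 ≤ 12 × 96.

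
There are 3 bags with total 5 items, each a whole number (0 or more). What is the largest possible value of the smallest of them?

The 3 values sum to 5, so their minimum is at most ⌊5/3⌋ = 1.
Taking 1 copy of 1 and 2 copies of 2 gives exactly 5, so 1 is attained.

1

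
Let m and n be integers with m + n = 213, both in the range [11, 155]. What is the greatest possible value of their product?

11342

With m + n fixed, mn peaks when the two are closest together.
Taking m = 106 and n = 107 (both in [11, 155]) gives mn = 11342.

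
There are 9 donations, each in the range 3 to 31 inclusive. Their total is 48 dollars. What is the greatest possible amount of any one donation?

To make one donation as large as possible, make the other 8 as small as possible.
The other 8 contribute at least 8 × 3 = 24, leaving at most 48 − 24 = 24.
Since 24 ≤ 31, this is achievable: one at 24 and 8 at 3.

24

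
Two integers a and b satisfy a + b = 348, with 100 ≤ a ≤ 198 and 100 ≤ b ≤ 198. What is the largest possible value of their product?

With a + b fixed, ab peaks when the two are closest together.
Taking a = 174 and b = 174 (both in [100, 198]) gives ab = 30276.

30276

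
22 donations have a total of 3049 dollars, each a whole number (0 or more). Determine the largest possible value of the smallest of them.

138

If every one of the 22 were at least 139, the total would be at least 22 × 139 = 3058 > 3049.
Achievable: 9 of them at 138 and 13 at 139 total 3049.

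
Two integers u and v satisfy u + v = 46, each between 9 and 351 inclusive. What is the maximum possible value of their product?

For a fixed sum, the product uv is largest when u and v are as close as possible.
Taking u = 23 and v = 23 (both in [9, 351]) gives uv = 529.

529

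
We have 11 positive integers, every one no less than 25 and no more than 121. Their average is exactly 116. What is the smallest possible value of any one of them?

To make one integer as small as possible, make the other 10 as large as possible.
The total is 11 × 116 = 1276.
The other 10 contribute at most 10 × 121 = 1210, leaving at least 1276 − 1210 = 66.
Since 66 ≥ 25, this is achievable: one at 66 and 10 at 121.

66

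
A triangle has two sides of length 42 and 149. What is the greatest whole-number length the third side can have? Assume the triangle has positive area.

190

The third side must be less than 42 + 149 = 191.
The largest integer below 191 is 190.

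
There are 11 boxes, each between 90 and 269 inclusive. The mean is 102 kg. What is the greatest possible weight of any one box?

222

To make one box as large as possible, make the other 10 as small as possible.
The total is 11 × 102 = 1122.
The other 10 contribute at least 10 × 90 = 900, leaving at most 1122 − 900 = 222.
Since 222 ≤ 269, this is achievable: one at 222 and 10 at 90.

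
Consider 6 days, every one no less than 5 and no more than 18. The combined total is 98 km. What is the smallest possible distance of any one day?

8

To make one day as small as possible, make the other 5 as large as possible.
The other 5 contribute at most 5 × 18 = 90, leaving at least 98 − 90 = 8.
Since 8 ≥ 5, this is achievable: one at 8 and 5 at 18.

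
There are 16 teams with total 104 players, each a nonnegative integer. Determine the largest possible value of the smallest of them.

6

The 16 values sum to 104, so their minimum is at most ⌊104/16⌋ = 6.
Achievable: 8 of them at 6 and 8 at 7 total 104.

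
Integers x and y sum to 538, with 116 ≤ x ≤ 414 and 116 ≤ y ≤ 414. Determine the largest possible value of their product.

For a fixed sum, the product xy is largest when x and y are as close as possible.
Taking x = 269 and y = 269 (both in [116, 414]) gives xy = 72361.

72361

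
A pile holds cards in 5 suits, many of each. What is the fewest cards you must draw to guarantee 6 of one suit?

26

In the worst case you draw 5 of each of the 5 suits: 5 × 5 = 25.
One more forces 6 of some suit, so 25 + 1 = 26.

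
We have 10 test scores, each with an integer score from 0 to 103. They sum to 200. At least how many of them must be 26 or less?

Each value above 26 is at least 27, contributing at least 27 − 0 = 27 above the floor 0.
The sum exceeds the floor total 0 by 200, so at most ⌊200/27⌋ = 7 exceed 26, and at least 3 are ≤ 26.
Exactly 3 works: 3 values at 0 and 7 at 27 total 189; raise one of the low values by 11 (still ≤ 26) to hit 200.

3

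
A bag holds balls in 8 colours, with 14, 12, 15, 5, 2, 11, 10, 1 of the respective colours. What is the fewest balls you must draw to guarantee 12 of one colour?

In the worst case you take as many as possible of each colour without reaching 12: 11 + 11 + 11 + 5 + 2 + 11 + 10 + 1 = 62.
The next one must give 12 of some colour, so 62 + 1 = 63.

63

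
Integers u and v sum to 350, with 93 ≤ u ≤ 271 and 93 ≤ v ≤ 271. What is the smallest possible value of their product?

23901

For a fixed sum, uv is smallest when u and v are as far apart as possible.
At the endpoint u = 93, v = 350 − 93 = 257, so uv = 93 × 257 = 23901.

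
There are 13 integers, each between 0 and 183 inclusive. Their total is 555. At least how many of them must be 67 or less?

5

Let j be the number exceeding 67. Then the total is ≥ 68·j + 0·(13 − j) = 0 + 68j.
So 68j ≤ 555 and j ≤ 8; hence at least 13 − 8 = 5 are ≤ 67.
Exactly 5 works: 5 values at 0 and 8 at 68 total 544; raise one of the low values by 11 (still ≤ 67) to hit 555.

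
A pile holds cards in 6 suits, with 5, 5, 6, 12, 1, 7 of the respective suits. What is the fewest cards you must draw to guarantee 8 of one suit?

32

In the worst case you take as many as possible of each suit without reaching 8: 5 + 5 + 6 + 7 + 1 + 7 = 31.
The next one must give 8 of some suit, so 31 + 1 = 32.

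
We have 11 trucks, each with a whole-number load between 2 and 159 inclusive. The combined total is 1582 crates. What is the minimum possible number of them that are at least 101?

If only k of them are at least 101, the other 11 − k are at most 100, so the total is at most k·159 + (11 − k)·100.
This must reach 1582, so k·159 + (11 − k)·100 ≥ 1582, giving k ≥ 9.
Exactly 9 works: 9 values at 159 and 2 at 100 total 1631; lower one of the high values by 49 (still ≥ 101) to hit 1582.

9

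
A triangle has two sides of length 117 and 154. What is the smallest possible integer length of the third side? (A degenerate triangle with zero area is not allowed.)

38

The third side must exceed |117 − 154| = 37.
The smallest integer above 37 is 38.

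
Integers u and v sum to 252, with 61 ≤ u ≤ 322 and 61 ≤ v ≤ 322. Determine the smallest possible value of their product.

Since u + v is fixed, pushing one of them to its bound minimizes the product.
The extreme feasible split is u = 61, v = 191, giving uv = 11651.

11651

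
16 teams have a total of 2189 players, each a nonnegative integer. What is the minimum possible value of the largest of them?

137

The average is 2189/16 > 136, so not all 16 can be 136 or less; the largest is ≥ 137.
Taking 3 copies of 136 and 13 copies of 137 gives exactly 2189, so 137 is attained.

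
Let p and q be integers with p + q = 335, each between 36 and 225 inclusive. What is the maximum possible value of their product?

pq = p(335 − p) is maximized when p is as near 335/2 as the bounds allow.
Taking p = 167 and q = 168 (both in [36, 225]) gives pq = 28056.

28056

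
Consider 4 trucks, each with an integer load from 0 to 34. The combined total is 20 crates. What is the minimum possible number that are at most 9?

Let j be the number exceeding 9. Then the total is ≥ 10·j + 0·(4 − j) = 0 + 10j.
So 10j ≤ 20 and j ≤ 2; hence at least 4 − 2 = 2 are ≤ 9.
Exactly 2 works: 2 values at 0 and 2 at 10 total 20.

2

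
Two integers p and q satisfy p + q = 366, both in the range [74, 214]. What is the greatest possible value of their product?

33489

pq = p(366 − p) is maximized when p is as near 366/2 as the bounds allow.
Taking p = 183 and q = 183 (both in [74, 214]) gives pq = 33489.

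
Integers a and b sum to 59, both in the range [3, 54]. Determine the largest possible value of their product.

870

With a + b fixed, ab peaks when the two are closest together.
Taking a = 29 and b = 30 (both in [3, 54]) gives ab = 870.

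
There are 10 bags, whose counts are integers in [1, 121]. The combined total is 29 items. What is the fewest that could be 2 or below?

1

Each value above 2 is at least 3, contributing at least 3 − 1 = 2 above the floor 1.
The sum exceeds the floor total 10 by 19, so at most ⌊19/2⌋ = 9 exceed 2, and at least 1 are ≤ 2.
Exactly 1 works: 1 value at 1 and 9 at 3 total 28; raise one of the low values by 1 (still ≤ 2) to hit 29.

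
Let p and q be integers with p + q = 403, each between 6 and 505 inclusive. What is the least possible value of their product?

pq = p(403 − p) is concave in p, so over [6, 397] it is minimized at an endpoint.
At the endpoint p = 6, q = 403 − 6 = 397, so pq = 6 × 397 = 2382.

2382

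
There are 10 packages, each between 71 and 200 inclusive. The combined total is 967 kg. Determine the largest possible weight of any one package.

To make one package as large as possible, make the other 9 as small as possible.
The other 9 contribute at least 9 × 71 = 639, leaving at most 967 − 639 = 328.
But each package is capped at 200, so the maximum is 200.
Achievable: one at 200 and the other 9 totalling 767, which fits since 9 × 71 ≤ 767 ≤ 9 × 200.

200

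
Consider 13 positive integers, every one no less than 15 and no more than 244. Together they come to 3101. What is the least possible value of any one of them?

To make one integer as small as possible, make the other 12 as large as possible.
The other 12 contribute at most 12 × 244 = 2928, leaving at least 3101 − 2928 = 173.
Since 173 ≥ 15, this is achievable: one at 173 and 12 at 244.

173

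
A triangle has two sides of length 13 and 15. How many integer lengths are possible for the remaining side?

The triangle inequality gives |13 − 15| < c < 13 + 15, i.e. 2 < c < 28.
So c can be any integer from 3 to 27: 25 values.

25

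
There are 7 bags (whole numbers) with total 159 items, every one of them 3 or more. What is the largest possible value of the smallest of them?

22

The 7 values sum to 159, so their minimum is at most ⌊159/7⌋ = 22.
Equality holds with 2 values of 22 and 5 values of 23.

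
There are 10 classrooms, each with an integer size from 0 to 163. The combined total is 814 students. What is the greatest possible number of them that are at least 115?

If k of the values are ≥ 115, the total is ≥ 115k + 0(10 − k).
Setting 115k + 0(10 − k) ≤ 814 gives 115k ≤ 814, so k ≤ 7.
k = 7 is achieved by 7 values at 115 and 3 at 0, total 805; add 9 to one value (staying below 115) to reach 814.

7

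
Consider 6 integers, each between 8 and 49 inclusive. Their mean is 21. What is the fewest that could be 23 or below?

The total is 6 × 21 = 126.
If only k of them are at most 23, the other 6 − k are at least 24, so the total is at least (6 − k)·24 + k·8.
This is ≤ 126, so (6 − k)·24 + 8k ≤ 126, which gives k ≥ 2.
Exactly 2 works: 2 values at 8 and 4 at 24 total 112; raise one of the low values by 14 (still ≤ 23) to hit 126.

2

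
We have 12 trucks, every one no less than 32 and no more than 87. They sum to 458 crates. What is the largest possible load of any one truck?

87

To make one truck as large as possible, make the other 11 as small as possible.
The other 11 contribute at least 11 × 32 = 352, leaving at most 458 − 352 = 106.
But each truck is capped at 87, so the maximum is 87.
Achievable: one at 87 and the other 11 totalling 371, which fits since 11 × 32 ≤ 371 ≤ 11 × 87.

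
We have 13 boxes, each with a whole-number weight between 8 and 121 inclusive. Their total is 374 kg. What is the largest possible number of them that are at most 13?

Suppose k of them are at most 13. Those contribute at most 13 each and the rest at most 121 each.
So the total is at most 13k + 121(13 − k) = 1573 − 108k. This must still be ≥ 374, so k ≤ 11.
k = 11 is achieved by 11 values at 13 and 2 at 121, total 385; lower one of the 121's by 11 (still > 13) to reach 374.

11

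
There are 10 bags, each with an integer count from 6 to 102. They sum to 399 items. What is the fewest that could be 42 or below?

Let j be the number exceeding 42. Then the total is ≥ 43·j + 6·(10 − j) = 60 + 37j.
So 37j ≤ 339 and j ≤ 9; hence at least 10 − 9 = 1 are ≤ 42.
Exactly 1 works: 1 value at 6 and 9 at 43 total 393; raise one of the low values by 6 (still ≤ 42) to hit 399.

1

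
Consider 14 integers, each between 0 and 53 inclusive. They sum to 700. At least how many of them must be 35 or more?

12

Each value short of 35 is at most 34, costing at least 53 − 34 = 19 against the maximum total of 742.
We can afford to lose at most 742 − 700 = 42, so at most ⌊42/19⌋ = 2 fall short, and at least 12 are ≥ 35.
Exactly 12 works: 12 values at 53 and 2 at 34 total 704; lower one of the high values by 4 (still ≥ 35) to hit 700.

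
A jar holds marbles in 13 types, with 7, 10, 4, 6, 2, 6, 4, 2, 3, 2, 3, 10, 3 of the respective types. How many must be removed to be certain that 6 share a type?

49

In the worst case you take as many as possible of each type without reaching 6: 5 + 5 + 4 + 5 + 2 + 5 + 4 + 2 + 3 + 2 + 3 + 5 + 3 = 48.
The next one must give 6 of some type, so 48 + 1 = 49.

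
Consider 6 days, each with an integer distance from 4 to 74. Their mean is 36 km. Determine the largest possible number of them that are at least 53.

3

The total is 6 × 36 = 216.
If k of the values are ≥ 53, the total is ≥ 53k + 4(6 − k).
Setting 53k + 4(6 − k) ≤ 216 gives 49k ≤ 192, so k ≤ 3.
k = 3 is achieved by 3 values at 53 and 3 at 4, total 171; add 45 to one value (staying below 53) to reach 216.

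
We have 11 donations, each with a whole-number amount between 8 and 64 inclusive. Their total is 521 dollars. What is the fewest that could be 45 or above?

Each value short of 45 is at most 44, costing at least 64 − 44 = 20 against the maximum total of 704.
We can afford to lose at most 704 − 521 = 183, so at most ⌊183/20⌋ = 9 fall short, and at least 2 are ≥ 45.
Exactly 2 works: 2 values at 64 and 9 at 44 total 524; lower one of the high values by 3 (still ≥ 45) to hit 521.

2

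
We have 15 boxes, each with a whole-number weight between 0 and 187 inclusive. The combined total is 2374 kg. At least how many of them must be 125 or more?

9

If only k of them are at least 125, the other 15 − k are at most 124, so the total is at most k·187 + (15 − k)·124.
This must reach 2374, so k·187 + (15 − k)·124 ≥ 2374, giving k ≥ 9.
Exactly 9 works: 9 values at 187 and 6 at 124 total 2427; lower one of the high values by 53 (still ≥ 125) to hit 2374.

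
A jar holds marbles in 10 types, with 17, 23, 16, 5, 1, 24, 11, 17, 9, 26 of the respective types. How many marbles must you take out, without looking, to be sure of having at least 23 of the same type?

143

In the worst case you take as many as possible of each type without reaching 23: 17 + 22 + 16 + 5 + 1 + 22 + 11 + 17 + 9 + 22 = 142.
The next one must give 23 of some type, so 142 + 1 = 143.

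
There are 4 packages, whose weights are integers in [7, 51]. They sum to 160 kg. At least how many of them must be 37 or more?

Suppose at most 4 − j of them reach 37; then j values are ≤ 36 and the rest ≤ 51.
The total is then ≤ 36·j + 51·(4 − j) = 204 − 15j. For this to be ≥ 160 we need j ≤ 2, so at least 4 − 2 = 2 must reach 37.
Exactly 2 works: 2 values at 51 and 2 at 36 total 174; lower one of the high values by 14 (still ≥ 37) to hit 160.

2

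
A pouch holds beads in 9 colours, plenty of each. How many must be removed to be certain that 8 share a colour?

You could draw 7 of every colour without reaching 8 of any — 63 in all.
One more forces 8 of some colour, so 63 + 1 = 64.

64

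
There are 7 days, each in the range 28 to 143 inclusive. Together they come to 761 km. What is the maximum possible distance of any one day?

Maximizing one value means minimizing the remaining 6.
The other 6 contribute at least 6 × 28 = 168, leaving at most 761 − 168 = 593.
But each day is capped at 143, so the maximum is 143.
Achievable: one at 143 and the other 6 totalling 618, which fits since 6 × 28 ≤ 618 ≤ 6 × 143.

143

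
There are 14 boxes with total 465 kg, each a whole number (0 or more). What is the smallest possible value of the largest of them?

The 14 values sum to 465, so their maximum is at least ⌈465/14⌉ = 34.
Equality holds with 3 values of 34 and 11 values of 33.

34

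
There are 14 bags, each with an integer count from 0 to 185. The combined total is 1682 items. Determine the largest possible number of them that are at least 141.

11

With k values at 141 or above and the rest at least 0, the sum is at least 0 + 141k.
Since the sum is 1682, we need 141k ≤ 1682, i.e. k ≤ 11.
k = 11 is achieved by 11 values at 141 and 3 at 0, total 1551; add 131 to one value (staying below 141) to reach 1682.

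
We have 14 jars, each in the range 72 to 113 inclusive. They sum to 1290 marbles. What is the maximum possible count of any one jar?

113

To make one jar as large as possible, make the other 13 as small as possible.
The other 13 contribute at least 13 × 72 = 936, leaving at most 1290 − 936 = 354.
But each jar is capped at 113, so the maximum is 113.
Achievable: one at 113 and the other 13 totalling 1177, which fits since 13 × 72 ≤ 1177 ≤ 13 × 113.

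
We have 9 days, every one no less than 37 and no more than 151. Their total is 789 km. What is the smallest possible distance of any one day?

37

To make one day as small as possible, make the other 8 as large as possible.
The other 8 can take up 8 × 151 = 1208 ≥ 789 − 37, so one day can sit at its floor of 37.
Achievable: one at 37 and the other 8 totalling 752, which fits since 8 × 37 ≤ 752 ≤ 8 × 151.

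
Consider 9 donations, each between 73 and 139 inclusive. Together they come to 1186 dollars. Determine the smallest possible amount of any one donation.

Minimizing one value means maximizing the remaining 8.
The other 8 contribute at most 8 × 139 = 1112, leaving at least 1186 − 1112 = 74.
Since 74 ≥ 73, this is achievable: one at 74 and 8 at 139.

74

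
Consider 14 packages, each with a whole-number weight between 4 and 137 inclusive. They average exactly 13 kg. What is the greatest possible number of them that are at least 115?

The total is 14 × 13 = 182.
If k of the values are ≥ 115, the total is ≥ 115k + 4(14 − k).
Setting 115k + 4(14 − k) ≤ 182 gives 111k ≤ 126, so k ≤ 1.
k = 1 is achieved by 1 value at 115 and 13 at 4, total 167; add 15 to one value (staying below 115) to reach 182.

1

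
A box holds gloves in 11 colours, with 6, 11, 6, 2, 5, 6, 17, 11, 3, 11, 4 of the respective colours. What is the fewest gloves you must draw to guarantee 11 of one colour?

In the worst case you take as many as possible of each colour without reaching 11: 6 + 10 + 6 + 2 + 5 + 6 + 10 + 10 + 3 + 10 + 4 = 72.
The next one must give 11 of some colour, so 72 + 1 = 73.

73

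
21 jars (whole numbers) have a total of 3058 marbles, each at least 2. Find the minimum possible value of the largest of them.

146

If every one of the 21 were at most 145, the total would be at most 21 × 145 = 3045 < 3058.
Achievable: 13 of them at 146 and 8 at 145 total 3058.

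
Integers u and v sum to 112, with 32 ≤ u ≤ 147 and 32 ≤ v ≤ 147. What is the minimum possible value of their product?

Since u + v is fixed, pushing one of them to its bound minimizes the product.
The extreme feasible split is u = 32, v = 80, giving uv = 2560.

2560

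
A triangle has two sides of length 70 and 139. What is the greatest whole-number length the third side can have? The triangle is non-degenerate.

The third side must be less than 70 + 139 = 209.
The largest integer below 209 is 208.

208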